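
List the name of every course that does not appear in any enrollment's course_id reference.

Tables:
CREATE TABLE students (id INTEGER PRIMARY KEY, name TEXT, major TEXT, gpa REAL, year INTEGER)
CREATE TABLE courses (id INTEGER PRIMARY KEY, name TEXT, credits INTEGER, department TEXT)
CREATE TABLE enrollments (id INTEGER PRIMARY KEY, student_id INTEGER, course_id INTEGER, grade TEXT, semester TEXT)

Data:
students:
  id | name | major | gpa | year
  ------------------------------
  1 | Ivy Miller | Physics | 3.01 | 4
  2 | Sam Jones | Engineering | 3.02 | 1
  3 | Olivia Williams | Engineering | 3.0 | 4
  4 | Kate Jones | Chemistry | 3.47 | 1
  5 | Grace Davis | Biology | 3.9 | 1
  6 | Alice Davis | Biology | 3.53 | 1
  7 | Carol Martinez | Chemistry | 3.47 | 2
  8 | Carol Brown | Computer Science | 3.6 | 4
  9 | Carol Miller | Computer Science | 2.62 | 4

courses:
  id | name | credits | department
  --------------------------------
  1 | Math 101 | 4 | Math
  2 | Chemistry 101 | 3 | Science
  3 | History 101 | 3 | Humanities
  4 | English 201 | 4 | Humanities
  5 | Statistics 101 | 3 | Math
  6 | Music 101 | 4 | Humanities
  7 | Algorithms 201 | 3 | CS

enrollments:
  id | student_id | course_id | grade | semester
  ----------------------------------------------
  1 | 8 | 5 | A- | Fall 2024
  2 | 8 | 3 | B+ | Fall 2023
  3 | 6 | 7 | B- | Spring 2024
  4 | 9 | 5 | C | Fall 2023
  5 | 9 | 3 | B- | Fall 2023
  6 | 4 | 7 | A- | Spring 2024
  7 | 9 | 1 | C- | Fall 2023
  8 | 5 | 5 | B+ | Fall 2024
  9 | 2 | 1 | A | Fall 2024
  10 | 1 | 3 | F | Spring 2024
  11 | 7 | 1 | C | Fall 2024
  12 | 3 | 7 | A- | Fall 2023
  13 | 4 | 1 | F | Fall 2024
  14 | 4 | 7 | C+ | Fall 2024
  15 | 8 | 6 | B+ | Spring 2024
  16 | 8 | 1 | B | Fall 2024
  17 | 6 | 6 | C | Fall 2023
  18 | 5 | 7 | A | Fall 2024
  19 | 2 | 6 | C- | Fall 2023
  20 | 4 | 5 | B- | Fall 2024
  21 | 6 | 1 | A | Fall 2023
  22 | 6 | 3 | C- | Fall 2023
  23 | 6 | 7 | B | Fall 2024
SELECT p.name FROM courses p LEFT JOIN enrollments c ON c.course_id = p.id WHERE c.id IS NULL

Execution result:
name
Chemistry 101
English 201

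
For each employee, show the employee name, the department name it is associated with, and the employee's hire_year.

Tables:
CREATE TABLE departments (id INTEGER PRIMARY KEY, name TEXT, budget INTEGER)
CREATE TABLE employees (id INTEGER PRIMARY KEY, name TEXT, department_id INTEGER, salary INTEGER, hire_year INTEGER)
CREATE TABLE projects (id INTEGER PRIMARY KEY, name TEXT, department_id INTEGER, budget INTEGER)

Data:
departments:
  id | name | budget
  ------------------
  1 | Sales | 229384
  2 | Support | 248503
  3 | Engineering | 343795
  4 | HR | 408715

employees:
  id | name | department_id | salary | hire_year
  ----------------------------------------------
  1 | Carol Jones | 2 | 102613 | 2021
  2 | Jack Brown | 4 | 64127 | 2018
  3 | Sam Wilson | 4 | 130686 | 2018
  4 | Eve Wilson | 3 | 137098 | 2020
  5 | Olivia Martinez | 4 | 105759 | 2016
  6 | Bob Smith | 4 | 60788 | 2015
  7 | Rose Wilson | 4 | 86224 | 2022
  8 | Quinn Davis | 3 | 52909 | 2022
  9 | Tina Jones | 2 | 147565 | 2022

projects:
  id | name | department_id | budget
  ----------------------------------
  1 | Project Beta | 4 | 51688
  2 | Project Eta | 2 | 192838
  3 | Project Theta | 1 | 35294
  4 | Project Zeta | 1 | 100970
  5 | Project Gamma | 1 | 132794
SELECT c.name, p.name AS department, c.hire_year FROM employees c JOIN departments p ON c.department_id = p.id

Execution result:
name | department | hire_year
Carol Jones | Support | 2021
Jack Brown | HR | 2018
Sam Wilson | HR | 2018
Eve Wilson | Engineering | 2020
Olivia Martinez | HR | 2016
Bob Smith | HR | 2015
Rose Wilson | HR | 2022
Quinn Davis | Engineering | 2022
Tina Jones | Support | 2022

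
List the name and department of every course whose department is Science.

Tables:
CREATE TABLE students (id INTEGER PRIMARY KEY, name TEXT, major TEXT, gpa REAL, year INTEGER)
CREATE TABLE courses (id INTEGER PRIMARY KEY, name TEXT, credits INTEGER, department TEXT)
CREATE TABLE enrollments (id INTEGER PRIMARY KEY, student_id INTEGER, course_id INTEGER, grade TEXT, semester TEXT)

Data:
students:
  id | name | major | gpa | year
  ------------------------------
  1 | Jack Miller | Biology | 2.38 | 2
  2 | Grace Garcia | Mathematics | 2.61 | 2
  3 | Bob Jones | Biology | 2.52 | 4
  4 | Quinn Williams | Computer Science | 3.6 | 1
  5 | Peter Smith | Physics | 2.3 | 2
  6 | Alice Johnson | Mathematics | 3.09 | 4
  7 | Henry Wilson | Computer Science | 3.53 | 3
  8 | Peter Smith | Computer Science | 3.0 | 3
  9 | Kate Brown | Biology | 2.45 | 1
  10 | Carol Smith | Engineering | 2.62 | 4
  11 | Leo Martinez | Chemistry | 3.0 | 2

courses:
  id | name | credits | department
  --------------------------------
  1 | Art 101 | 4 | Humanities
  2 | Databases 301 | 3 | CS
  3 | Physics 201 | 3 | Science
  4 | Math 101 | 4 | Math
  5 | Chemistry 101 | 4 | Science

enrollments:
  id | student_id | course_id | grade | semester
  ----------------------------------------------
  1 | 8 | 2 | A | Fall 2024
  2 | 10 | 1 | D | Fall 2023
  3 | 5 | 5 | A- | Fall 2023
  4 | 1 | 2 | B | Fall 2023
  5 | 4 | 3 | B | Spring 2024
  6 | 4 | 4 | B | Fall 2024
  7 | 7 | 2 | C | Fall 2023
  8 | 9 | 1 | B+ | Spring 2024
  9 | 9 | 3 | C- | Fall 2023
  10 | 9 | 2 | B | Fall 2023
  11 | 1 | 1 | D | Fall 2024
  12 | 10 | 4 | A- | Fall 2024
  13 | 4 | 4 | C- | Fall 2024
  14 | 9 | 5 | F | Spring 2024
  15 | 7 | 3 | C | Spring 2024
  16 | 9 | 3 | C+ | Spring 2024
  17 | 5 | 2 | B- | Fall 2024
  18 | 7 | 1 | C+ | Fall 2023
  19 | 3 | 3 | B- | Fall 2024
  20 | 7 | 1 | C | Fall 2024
SELECT name, department FROM courses WHERE department = 'Science'

Execution result:
name | department
Physics 201 | Science
Chemistry 101 | Science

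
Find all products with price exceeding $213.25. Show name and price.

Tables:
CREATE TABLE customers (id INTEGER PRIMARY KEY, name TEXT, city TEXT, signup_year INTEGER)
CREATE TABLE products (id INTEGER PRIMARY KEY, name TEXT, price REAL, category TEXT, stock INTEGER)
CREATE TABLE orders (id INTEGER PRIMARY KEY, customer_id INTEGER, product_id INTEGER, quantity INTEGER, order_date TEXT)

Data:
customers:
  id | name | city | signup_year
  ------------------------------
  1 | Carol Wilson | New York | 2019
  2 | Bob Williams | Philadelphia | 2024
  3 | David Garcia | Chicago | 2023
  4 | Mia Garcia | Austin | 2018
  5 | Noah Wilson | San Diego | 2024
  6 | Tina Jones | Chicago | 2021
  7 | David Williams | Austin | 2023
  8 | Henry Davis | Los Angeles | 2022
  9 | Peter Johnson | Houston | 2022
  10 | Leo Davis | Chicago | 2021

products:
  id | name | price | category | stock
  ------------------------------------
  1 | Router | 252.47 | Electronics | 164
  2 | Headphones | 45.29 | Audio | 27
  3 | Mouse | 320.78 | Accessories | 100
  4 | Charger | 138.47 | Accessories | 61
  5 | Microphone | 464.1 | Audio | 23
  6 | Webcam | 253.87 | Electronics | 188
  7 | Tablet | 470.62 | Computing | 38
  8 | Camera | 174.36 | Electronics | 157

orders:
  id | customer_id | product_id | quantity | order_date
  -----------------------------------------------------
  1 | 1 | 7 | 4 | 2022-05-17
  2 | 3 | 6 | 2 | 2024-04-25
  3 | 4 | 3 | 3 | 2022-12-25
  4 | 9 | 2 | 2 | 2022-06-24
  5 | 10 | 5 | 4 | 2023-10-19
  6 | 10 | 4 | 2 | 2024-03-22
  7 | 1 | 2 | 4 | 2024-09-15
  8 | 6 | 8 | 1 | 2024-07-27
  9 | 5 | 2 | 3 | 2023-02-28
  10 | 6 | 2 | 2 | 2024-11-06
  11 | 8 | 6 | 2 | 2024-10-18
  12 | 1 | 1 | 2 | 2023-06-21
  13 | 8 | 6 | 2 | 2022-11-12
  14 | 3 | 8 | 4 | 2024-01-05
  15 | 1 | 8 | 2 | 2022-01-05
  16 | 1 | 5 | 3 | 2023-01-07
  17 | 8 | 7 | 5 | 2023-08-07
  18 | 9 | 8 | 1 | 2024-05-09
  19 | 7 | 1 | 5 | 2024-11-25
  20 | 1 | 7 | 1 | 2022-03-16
SELECT name, price FROM products WHERE price > 213.25

Execution result:
name | price
Router | 252.47
Mouse | 320.78
Microphone | 464.10
Webcam | 253.87
Tablet | 470.62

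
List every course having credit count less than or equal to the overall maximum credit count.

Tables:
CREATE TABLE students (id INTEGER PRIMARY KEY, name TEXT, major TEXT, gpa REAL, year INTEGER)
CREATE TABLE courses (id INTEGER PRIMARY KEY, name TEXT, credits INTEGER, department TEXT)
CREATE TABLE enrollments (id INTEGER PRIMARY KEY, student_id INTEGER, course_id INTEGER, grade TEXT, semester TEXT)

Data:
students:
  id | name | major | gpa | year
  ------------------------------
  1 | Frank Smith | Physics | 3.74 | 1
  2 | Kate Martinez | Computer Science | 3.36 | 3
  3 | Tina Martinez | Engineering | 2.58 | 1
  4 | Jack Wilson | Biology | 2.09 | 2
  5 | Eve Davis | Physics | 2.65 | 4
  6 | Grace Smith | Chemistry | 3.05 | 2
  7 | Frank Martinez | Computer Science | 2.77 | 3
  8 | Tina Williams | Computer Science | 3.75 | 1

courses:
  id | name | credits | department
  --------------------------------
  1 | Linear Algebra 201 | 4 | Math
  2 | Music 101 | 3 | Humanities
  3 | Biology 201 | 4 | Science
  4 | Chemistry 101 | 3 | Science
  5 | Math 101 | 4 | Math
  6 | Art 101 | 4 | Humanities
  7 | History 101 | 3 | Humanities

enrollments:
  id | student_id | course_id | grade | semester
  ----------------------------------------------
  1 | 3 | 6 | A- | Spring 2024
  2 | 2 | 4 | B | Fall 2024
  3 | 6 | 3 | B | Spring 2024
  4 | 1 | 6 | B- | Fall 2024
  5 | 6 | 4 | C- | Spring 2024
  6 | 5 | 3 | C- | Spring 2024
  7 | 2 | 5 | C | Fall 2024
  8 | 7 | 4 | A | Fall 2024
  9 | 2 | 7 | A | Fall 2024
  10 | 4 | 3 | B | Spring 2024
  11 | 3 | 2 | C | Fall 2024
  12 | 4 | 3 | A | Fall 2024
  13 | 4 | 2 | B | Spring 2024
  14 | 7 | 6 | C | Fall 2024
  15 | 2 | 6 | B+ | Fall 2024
SELECT name, credits FROM courses WHERE credits <= (SELECT MAX(credits) FROM courses)

Execution result:
name | credits
Linear Algebra 201 | 4
Music 101 | 3
Biology 201 | 4
Chemistry 101 | 3
Math 101 | 4
Art 101 | 4
History 101 | 3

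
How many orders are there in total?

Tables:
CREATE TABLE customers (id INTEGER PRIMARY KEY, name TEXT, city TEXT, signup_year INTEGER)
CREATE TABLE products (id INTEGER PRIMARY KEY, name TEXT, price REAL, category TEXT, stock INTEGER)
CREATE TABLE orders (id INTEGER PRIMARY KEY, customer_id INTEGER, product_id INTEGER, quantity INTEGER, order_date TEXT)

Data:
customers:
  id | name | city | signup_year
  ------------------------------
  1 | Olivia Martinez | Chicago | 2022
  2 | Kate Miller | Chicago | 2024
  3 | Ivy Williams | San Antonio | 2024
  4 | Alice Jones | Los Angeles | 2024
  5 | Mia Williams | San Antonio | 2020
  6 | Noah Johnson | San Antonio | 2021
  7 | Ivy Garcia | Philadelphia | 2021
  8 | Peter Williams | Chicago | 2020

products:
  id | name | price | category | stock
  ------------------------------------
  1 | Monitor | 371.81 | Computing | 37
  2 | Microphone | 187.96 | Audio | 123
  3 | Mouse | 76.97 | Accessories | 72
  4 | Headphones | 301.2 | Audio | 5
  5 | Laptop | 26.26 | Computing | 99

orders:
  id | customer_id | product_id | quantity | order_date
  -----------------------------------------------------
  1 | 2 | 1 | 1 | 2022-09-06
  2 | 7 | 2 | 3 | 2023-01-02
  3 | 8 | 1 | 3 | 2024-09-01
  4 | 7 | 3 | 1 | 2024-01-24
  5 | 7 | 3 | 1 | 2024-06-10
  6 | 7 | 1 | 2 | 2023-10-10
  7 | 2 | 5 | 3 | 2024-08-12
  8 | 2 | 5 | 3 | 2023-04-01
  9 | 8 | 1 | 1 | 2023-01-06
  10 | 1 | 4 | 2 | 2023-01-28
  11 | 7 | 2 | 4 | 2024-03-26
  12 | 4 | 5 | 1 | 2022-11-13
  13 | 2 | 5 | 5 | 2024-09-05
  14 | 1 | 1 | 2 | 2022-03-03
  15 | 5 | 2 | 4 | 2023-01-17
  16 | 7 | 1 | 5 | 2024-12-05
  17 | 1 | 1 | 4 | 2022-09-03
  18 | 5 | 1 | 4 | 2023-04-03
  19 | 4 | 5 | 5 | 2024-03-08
SELECT COUNT(*) FROM orders

Execution result:
19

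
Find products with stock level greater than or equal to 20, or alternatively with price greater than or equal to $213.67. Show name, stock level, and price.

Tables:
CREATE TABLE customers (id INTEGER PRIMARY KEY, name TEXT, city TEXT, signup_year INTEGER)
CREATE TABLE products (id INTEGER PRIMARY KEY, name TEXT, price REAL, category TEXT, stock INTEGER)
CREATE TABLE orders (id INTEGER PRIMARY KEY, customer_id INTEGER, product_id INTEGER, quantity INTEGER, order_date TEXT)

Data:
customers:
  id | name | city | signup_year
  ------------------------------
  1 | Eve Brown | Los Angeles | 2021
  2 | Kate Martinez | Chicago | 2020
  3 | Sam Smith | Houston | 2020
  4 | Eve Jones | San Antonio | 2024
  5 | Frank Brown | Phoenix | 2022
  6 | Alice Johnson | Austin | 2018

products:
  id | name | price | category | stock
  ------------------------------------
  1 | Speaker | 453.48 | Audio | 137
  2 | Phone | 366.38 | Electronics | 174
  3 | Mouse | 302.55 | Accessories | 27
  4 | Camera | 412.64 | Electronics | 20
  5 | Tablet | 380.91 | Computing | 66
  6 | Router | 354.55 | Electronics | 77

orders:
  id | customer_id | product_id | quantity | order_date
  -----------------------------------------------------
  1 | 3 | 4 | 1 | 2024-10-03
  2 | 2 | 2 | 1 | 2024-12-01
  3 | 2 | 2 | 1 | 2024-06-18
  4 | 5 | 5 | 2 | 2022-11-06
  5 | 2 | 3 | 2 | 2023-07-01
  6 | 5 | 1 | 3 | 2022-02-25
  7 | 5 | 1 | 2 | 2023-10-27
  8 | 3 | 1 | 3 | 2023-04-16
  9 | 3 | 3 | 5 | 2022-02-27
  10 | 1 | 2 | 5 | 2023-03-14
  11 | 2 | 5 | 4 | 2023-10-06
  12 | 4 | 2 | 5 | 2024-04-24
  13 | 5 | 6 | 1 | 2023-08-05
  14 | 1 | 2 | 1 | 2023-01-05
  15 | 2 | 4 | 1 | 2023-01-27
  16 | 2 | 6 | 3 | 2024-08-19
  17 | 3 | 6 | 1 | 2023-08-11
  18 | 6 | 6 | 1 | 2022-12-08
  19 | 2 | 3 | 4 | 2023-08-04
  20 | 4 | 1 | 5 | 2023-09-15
SELECT name, stock, price FROM products WHERE stock >= 20 OR price >= 213.67

Execution result:
name | stock | price
Speaker | 137 | 453.48
Phone | 174 | 366.38
Mouse | 27 | 302.55
Camera | 20 | 412.64
Tablet | 66 | 380.91
Router | 77 | 354.55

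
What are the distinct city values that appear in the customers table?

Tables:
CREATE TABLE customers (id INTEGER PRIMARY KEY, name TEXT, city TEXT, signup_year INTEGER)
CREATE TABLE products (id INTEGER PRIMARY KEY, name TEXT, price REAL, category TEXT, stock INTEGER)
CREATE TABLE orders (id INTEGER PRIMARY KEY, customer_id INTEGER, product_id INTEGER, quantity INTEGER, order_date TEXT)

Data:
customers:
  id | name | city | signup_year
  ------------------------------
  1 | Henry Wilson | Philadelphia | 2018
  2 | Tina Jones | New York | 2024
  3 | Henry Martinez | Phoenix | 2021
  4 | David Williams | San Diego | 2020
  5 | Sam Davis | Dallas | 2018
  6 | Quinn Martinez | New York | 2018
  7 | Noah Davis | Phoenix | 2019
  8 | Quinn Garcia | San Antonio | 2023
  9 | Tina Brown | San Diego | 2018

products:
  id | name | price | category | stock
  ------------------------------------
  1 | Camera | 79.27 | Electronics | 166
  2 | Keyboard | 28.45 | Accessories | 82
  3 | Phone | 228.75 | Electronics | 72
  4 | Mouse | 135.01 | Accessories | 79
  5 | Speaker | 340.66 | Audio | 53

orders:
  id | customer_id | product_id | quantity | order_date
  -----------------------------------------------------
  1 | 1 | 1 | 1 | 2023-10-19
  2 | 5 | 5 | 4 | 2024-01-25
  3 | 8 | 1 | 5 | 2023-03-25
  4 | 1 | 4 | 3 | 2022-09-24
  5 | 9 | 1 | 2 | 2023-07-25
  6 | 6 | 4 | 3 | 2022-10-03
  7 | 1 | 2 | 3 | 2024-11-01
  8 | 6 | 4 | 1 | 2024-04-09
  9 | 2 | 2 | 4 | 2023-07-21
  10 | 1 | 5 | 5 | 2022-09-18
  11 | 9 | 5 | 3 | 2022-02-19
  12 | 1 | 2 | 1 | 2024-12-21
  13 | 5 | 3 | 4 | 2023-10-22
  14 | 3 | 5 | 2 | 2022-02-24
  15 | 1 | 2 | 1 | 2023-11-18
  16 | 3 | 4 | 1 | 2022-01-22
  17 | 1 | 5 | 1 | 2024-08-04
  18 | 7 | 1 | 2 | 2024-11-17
SELECT DISTINCT city FROM customers

Execution result:
city
Philadelphia
New York
Phoenix
San Diego
Dallas
San Antonio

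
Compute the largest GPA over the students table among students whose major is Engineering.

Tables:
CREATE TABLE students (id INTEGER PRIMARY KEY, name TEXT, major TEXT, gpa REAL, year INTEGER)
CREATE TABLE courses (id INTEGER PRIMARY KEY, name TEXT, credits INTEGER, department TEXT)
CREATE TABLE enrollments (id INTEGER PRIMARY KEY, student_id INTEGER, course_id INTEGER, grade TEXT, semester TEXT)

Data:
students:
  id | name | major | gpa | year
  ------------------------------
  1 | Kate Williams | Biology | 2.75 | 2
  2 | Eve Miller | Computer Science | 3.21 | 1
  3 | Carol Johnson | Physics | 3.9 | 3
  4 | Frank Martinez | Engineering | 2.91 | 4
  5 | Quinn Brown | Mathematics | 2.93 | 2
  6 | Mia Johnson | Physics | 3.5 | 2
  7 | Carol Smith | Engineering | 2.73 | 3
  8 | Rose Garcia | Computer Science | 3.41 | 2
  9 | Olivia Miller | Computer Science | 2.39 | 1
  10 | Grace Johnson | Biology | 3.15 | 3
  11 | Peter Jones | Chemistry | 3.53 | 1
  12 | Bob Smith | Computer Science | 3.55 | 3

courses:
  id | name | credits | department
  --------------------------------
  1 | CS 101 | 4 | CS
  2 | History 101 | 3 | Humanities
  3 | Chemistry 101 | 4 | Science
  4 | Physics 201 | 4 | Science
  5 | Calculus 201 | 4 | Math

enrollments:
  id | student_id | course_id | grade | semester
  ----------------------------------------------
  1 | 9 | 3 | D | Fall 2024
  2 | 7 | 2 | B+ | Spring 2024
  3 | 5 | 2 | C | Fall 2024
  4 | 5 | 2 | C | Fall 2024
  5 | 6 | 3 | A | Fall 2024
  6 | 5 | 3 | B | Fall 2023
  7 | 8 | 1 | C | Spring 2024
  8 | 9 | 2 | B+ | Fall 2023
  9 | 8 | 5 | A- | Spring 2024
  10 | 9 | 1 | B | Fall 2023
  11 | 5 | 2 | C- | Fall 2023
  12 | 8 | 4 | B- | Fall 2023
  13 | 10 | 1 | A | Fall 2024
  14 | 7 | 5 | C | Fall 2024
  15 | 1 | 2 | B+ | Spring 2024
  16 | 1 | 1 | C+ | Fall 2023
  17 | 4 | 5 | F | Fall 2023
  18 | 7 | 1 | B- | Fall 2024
SELECT MAX(gpa) FROM students WHERE major = 'Engineering'

Execution result:
2.91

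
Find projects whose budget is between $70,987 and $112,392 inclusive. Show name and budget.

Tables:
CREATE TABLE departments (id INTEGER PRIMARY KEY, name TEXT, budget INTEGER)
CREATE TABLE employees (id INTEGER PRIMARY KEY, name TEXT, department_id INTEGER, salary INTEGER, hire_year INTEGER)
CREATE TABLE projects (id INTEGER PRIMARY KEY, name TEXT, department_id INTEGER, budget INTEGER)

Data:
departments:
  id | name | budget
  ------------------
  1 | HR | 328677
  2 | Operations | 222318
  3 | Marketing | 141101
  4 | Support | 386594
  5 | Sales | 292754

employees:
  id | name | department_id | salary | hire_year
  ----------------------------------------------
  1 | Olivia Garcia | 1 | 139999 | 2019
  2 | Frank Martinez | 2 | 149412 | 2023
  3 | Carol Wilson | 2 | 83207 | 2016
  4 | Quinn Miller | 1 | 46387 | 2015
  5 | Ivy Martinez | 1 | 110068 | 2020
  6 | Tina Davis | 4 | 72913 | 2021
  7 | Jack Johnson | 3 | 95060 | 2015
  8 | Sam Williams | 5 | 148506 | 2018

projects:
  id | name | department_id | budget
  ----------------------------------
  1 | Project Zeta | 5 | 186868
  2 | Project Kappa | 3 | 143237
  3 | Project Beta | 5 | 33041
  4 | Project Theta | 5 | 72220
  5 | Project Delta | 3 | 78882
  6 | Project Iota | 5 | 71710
SELECT name, budget FROM projects WHERE budget BETWEEN 70987 AND 112392

Execution result:
name | budget
Project Theta | 72220
Project Delta | 78882
Project Iota | 71710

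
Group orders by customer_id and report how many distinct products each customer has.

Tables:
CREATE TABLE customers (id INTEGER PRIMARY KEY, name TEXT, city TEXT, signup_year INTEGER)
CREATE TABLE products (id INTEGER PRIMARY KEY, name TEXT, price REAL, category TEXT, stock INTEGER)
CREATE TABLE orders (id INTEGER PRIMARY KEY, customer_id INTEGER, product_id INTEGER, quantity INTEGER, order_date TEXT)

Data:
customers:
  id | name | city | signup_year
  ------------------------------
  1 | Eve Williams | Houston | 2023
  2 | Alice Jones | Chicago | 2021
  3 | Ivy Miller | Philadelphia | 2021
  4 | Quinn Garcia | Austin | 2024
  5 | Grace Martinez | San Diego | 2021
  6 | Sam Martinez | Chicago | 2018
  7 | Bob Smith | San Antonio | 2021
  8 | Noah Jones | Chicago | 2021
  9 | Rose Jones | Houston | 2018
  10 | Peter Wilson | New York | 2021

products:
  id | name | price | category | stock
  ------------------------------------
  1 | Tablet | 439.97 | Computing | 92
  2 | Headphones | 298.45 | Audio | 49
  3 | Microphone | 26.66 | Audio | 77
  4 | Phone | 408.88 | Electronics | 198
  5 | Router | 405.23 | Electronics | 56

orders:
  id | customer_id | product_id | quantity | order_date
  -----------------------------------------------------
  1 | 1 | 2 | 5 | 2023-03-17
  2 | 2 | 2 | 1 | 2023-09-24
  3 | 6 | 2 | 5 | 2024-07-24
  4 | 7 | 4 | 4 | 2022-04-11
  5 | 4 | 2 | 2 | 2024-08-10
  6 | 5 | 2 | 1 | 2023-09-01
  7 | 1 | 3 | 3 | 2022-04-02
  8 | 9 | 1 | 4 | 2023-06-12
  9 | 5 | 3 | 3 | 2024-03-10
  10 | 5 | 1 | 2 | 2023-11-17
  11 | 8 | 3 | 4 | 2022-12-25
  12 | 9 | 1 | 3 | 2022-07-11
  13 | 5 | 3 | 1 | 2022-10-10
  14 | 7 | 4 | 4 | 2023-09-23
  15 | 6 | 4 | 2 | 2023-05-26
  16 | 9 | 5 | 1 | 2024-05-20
SELECT customer_id, COUNT(DISTINCT product_id) AS distinct_product_count FROM orders GROUP BY customer_id

Execution result:
customer_id | distinct_product_count
1 | 2
2 | 1
4 | 1
5 | 3
6 | 2
7 | 1
8 | 1
9 | 2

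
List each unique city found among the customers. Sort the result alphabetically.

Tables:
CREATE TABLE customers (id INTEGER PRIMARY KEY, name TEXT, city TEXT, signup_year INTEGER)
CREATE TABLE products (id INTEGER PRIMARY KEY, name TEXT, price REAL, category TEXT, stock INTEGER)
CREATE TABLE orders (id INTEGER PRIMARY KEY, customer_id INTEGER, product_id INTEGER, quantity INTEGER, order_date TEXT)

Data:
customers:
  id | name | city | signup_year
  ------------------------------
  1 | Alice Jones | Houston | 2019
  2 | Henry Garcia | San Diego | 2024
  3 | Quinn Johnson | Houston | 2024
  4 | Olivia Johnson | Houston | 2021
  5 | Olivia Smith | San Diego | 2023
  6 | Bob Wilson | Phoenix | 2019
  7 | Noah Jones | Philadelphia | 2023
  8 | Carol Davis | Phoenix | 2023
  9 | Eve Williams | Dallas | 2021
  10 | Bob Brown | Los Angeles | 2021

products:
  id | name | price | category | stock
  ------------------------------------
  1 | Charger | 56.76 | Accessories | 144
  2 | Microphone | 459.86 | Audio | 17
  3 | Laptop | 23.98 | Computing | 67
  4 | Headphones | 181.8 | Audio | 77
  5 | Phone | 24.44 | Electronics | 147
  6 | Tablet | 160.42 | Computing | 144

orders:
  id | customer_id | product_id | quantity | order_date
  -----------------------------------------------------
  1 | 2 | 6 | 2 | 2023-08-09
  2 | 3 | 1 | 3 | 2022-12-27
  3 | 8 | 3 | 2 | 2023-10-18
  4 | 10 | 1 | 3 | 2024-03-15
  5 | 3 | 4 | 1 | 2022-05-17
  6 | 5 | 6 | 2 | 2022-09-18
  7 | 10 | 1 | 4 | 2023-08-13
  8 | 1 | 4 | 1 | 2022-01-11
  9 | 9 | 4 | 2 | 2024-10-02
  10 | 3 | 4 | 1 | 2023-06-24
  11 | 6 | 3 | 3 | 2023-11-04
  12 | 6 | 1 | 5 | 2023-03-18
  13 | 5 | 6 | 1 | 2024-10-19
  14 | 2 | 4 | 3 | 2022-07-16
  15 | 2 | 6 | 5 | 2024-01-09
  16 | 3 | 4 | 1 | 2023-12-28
SELECT DISTINCT city FROM customers ORDER BY city

Execution result:
city
Dallas
Houston
Los Angeles
Philadelphia
Phoenix
San Diego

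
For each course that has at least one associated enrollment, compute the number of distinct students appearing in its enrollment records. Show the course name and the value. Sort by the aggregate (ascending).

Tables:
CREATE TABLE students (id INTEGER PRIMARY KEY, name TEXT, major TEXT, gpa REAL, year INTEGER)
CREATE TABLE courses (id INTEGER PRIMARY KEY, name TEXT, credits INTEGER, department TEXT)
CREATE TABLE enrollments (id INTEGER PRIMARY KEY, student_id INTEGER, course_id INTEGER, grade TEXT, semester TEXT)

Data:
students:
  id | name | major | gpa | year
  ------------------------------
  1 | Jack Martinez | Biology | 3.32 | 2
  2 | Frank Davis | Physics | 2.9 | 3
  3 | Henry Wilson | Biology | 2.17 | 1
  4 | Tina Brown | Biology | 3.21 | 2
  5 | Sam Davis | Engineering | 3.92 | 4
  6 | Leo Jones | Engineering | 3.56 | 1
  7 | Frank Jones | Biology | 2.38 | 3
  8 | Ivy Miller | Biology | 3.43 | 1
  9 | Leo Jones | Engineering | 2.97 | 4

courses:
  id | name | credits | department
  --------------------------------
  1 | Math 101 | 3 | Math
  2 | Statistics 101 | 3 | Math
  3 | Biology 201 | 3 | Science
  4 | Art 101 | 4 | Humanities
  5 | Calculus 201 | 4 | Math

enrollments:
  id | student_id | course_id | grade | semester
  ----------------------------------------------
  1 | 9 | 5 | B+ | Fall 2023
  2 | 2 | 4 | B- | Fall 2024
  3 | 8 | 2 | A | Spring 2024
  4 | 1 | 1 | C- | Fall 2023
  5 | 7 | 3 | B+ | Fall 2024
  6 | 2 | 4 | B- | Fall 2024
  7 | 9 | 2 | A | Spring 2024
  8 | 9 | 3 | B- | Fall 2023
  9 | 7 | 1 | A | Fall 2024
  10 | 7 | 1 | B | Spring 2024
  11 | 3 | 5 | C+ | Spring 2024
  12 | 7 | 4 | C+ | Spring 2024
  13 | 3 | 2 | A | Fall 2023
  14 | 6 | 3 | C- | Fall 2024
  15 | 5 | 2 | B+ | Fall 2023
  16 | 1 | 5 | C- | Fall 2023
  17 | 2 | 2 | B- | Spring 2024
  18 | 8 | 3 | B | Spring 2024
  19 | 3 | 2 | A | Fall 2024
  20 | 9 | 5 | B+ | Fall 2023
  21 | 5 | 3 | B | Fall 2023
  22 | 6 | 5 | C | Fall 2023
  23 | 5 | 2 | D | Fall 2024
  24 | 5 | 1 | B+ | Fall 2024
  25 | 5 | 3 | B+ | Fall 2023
SELECT p.name, COUNT(DISTINCT c.student_id) AS distinct_student_count FROM enrollments c JOIN courses p ON c.course_id = p.id GROUP BY p.id, p.name ORDER BY distinct_student_count ASC

Execution result:
name | distinct_student_count
Art 101 | 2
Math 101 | 3
Calculus 201 | 4
Statistics 101 | 5
Biology 201 | 5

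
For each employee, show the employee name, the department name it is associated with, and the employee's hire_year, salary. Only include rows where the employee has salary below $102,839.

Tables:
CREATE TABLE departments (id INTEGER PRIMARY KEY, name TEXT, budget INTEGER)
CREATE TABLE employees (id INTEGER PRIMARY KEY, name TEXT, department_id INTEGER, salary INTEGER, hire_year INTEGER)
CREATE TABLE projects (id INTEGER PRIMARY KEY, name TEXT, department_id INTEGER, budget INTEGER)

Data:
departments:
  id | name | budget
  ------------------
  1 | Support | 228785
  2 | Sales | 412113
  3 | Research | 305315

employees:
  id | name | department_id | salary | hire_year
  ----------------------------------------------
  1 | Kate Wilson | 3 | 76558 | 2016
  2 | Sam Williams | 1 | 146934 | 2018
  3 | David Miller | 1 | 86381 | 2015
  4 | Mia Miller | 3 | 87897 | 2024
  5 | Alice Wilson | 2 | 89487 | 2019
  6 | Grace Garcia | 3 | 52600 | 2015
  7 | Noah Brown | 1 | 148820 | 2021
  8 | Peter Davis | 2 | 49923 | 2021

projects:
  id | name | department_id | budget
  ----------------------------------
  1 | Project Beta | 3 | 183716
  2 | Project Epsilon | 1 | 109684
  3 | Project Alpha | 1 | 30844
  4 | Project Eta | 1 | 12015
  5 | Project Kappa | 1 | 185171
SELECT c.name, p.name AS department, c.hire_year, c.salary FROM employees c JOIN departments p ON c.department_id = p.id WHERE c.salary < 102839

Execution result:
name | department | hire_year | salary
Kate Wilson | Research | 2016 | 76558
David Miller | Support | 2015 | 86381
Mia Miller | Research | 2024 | 87897
Alice Wilson | Sales | 2019 | 89487
Grace Garcia | Research | 2015 | 52600
Peter Davis | Sales | 2021 | 49923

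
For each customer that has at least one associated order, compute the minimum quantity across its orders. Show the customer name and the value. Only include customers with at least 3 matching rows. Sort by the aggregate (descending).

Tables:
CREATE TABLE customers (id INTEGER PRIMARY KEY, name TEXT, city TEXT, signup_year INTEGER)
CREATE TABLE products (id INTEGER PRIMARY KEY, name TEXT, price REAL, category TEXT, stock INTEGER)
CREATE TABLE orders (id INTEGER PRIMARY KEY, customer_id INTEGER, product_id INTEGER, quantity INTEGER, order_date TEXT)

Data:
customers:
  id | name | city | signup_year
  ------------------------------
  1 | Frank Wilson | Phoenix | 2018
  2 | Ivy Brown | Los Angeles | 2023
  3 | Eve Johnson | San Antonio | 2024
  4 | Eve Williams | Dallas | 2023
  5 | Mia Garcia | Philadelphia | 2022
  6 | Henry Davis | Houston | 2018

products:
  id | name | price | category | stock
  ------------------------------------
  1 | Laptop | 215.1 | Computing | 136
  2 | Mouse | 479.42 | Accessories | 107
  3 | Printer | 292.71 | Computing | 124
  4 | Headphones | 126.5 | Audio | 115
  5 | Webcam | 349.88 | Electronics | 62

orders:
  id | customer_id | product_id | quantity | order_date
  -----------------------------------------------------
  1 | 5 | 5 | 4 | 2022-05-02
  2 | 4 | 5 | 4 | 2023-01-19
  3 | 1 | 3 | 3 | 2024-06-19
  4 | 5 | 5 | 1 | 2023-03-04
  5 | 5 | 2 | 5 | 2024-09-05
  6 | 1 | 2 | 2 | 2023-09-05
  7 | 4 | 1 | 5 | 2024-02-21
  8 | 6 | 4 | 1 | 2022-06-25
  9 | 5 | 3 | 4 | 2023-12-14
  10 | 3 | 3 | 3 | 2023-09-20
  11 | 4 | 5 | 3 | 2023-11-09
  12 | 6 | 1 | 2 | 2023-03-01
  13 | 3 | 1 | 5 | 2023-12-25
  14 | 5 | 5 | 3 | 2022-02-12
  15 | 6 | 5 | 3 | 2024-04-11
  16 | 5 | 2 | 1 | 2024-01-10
SELECT p.name, MIN(c.quantity) AS min_quantity FROM orders c JOIN customers p ON c.customer_id = p.id GROUP BY p.id, p.name HAVING COUNT(*) >= 3 ORDER BY min_quantity DESC

Execution result:
name | min_quantity
Eve Williams | 3
Mia Garcia | 1
Henry Davis | 1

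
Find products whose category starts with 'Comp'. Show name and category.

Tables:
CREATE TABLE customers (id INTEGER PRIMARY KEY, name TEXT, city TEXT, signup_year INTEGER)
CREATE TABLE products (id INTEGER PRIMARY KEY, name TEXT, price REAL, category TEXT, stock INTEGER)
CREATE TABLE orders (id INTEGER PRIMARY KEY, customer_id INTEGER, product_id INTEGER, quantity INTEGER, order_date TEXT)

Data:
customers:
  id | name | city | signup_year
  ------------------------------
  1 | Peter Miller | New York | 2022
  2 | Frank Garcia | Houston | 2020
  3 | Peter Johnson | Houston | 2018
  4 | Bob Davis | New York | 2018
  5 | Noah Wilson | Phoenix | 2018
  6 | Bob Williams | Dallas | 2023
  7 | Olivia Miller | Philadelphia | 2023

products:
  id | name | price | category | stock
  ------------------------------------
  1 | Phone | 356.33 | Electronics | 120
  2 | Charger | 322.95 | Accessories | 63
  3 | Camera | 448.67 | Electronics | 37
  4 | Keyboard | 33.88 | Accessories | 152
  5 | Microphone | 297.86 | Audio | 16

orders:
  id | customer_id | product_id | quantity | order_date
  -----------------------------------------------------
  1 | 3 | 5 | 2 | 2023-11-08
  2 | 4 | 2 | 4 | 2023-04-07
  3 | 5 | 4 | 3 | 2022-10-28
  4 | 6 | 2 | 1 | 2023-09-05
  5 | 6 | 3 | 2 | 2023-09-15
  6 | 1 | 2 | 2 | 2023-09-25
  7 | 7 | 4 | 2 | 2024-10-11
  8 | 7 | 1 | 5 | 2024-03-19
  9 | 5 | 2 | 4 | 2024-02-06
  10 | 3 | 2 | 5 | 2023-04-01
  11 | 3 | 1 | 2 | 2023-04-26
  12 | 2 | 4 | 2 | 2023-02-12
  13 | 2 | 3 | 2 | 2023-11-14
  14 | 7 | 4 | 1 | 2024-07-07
SELECT name, category FROM products WHERE category LIKE 'Comp%'

Execution result:
(no rows)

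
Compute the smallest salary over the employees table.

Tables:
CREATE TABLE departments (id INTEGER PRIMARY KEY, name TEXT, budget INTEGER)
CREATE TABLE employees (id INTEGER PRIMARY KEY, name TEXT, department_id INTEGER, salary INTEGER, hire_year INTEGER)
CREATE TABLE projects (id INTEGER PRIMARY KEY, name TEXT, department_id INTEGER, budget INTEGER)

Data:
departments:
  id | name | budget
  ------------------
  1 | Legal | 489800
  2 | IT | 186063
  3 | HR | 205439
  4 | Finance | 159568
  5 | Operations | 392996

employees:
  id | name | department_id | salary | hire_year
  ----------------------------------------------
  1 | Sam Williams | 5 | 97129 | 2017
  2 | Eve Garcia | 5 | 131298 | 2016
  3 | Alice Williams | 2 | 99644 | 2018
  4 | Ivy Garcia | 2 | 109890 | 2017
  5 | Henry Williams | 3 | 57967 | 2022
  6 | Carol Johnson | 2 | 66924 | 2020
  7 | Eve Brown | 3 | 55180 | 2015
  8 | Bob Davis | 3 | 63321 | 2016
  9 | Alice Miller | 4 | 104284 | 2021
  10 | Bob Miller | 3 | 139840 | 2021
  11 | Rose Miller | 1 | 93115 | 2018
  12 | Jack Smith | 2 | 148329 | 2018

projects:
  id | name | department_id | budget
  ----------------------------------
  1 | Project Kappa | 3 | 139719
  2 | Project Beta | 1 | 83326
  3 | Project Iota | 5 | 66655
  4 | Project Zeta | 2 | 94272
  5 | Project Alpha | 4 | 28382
SELECT MIN(salary) FROM employees

Execution result:
55180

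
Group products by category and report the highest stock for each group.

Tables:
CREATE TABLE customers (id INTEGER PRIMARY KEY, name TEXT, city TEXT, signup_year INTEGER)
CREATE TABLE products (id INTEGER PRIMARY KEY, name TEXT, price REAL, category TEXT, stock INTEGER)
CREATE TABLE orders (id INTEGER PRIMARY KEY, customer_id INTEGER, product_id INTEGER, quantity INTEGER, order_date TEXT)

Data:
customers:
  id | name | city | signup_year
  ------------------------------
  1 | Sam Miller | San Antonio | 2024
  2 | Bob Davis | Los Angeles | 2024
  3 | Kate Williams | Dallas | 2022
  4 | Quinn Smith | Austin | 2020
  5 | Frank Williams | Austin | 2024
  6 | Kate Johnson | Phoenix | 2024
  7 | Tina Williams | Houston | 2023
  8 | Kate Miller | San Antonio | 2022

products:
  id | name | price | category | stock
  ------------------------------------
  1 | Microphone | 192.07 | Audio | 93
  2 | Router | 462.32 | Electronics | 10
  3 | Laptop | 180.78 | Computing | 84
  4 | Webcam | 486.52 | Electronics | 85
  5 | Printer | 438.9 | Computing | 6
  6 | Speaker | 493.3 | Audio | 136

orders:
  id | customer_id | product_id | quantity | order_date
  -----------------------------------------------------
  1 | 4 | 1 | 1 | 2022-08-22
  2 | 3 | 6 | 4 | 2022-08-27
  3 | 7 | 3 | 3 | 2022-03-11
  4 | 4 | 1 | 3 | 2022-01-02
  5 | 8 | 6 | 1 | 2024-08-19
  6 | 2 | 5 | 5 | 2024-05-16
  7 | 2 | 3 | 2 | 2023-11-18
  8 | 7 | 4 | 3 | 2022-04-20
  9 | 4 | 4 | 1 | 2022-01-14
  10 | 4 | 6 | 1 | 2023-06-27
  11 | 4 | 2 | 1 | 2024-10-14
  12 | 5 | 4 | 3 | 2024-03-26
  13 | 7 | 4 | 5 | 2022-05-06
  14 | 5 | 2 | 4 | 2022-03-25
SELECT category, MAX(stock) AS max_stock FROM products GROUP BY category

Execution result:
category | max_stock
Audio | 136
Computing | 84
Electronics | 85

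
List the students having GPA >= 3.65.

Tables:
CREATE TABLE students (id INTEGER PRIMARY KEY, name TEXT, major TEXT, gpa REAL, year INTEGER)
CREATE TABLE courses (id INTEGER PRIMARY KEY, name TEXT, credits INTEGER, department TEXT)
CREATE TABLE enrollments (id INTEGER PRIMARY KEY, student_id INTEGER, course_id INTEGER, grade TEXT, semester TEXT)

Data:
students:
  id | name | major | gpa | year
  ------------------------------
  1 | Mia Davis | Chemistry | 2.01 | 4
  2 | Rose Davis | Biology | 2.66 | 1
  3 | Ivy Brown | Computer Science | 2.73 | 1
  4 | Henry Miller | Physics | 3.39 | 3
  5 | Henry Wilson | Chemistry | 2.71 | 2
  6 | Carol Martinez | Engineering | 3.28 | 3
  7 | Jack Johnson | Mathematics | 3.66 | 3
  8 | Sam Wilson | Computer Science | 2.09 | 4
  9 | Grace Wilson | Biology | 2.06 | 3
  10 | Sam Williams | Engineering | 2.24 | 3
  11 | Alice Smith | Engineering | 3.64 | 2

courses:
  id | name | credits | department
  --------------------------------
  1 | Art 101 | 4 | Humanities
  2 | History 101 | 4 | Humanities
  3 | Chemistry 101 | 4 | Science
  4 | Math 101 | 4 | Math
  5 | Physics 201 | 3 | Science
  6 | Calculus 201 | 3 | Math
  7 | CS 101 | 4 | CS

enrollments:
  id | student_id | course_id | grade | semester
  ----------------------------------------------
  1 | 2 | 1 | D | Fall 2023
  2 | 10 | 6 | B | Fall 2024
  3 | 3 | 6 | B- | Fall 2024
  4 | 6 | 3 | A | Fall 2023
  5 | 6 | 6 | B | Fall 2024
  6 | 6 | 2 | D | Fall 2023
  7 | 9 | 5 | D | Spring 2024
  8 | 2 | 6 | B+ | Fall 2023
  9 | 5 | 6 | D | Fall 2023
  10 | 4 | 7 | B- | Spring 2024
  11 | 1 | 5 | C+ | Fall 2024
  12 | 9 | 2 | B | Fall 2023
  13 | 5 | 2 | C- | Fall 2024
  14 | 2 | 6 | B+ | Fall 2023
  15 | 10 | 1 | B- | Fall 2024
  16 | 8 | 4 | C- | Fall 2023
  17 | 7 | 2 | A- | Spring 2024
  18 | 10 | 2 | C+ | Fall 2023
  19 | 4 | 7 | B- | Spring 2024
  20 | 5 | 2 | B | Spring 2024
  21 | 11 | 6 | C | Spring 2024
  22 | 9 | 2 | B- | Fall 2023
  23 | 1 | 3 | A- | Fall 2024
SELECT name, gpa FROM students WHERE gpa >= 3.65

Execution result:
name | gpa
Jack Johnson | 3.66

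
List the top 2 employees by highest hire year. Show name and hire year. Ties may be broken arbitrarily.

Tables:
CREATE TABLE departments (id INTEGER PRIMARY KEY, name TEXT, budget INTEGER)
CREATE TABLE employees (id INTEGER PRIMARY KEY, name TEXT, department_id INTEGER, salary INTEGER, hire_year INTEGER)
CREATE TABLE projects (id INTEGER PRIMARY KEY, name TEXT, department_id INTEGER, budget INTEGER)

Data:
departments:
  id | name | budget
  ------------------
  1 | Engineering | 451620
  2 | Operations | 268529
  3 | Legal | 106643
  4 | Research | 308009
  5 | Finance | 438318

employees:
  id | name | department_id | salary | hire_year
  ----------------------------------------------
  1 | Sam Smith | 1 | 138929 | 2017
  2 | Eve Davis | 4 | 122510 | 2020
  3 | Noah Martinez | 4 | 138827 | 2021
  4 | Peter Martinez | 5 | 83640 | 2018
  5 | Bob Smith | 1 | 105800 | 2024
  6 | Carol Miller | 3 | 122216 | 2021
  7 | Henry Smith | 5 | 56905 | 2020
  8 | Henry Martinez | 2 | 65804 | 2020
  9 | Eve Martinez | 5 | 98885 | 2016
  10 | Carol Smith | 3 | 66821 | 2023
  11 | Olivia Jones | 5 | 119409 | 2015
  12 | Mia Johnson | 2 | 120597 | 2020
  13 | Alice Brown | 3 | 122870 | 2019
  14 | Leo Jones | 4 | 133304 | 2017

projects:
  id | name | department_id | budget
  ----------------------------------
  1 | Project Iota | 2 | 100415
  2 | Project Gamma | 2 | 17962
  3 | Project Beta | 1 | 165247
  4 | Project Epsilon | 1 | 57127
SELECT name, hire_year FROM employees ORDER BY hire_year DESC LIMIT 2

Execution result:
name | hire_year
Bob Smith | 2024
Carol Smith | 2023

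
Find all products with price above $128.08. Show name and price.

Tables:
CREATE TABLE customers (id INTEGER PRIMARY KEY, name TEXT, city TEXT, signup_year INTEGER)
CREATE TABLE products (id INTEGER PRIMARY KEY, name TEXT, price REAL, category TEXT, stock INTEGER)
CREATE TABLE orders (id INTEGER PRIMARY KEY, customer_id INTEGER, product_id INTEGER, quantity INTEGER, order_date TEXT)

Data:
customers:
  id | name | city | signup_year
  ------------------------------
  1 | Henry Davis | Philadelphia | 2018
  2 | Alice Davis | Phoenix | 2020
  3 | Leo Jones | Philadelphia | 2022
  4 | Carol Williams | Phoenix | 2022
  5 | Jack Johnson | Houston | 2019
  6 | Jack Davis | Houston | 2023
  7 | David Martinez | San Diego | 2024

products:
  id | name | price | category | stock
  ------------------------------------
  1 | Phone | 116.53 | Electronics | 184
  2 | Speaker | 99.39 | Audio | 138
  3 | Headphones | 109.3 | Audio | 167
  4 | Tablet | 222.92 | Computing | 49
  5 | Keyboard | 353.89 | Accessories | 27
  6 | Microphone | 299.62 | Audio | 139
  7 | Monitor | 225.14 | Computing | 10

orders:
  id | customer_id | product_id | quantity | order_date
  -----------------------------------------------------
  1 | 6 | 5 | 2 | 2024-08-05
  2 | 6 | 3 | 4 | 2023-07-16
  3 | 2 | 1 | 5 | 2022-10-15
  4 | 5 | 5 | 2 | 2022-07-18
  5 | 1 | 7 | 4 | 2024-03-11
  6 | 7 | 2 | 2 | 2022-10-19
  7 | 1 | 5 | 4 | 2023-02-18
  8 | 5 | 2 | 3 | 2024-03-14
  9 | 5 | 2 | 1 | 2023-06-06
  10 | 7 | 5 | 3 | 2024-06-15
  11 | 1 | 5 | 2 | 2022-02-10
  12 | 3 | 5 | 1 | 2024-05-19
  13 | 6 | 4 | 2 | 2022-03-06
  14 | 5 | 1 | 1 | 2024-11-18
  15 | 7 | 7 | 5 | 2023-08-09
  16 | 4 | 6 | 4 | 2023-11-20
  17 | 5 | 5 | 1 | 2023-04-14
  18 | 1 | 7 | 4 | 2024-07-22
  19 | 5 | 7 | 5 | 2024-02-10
SELECT name, price FROM products WHERE price > 128.08

Execution result:
name | price
Tablet | 222.92
Keyboard | 353.89
Microphone | 299.62
Monitor | 225.14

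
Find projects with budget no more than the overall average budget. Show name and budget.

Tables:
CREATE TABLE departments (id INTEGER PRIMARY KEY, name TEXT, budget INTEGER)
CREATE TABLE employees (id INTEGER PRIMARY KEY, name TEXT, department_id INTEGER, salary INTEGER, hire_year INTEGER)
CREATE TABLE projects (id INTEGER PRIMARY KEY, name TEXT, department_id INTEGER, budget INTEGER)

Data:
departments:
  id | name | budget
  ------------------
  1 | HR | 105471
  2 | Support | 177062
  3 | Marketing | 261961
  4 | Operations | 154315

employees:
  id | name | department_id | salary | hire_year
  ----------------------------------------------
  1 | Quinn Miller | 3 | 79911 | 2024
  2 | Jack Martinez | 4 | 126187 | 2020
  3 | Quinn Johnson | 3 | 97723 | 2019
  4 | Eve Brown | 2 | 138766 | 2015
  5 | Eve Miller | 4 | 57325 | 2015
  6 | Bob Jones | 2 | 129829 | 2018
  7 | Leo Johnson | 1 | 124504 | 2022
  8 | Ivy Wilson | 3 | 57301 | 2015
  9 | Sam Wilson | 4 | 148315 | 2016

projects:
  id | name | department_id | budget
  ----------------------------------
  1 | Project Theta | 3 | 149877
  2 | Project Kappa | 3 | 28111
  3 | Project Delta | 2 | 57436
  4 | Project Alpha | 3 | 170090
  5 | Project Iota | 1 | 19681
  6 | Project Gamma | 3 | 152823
SELECT name, budget FROM projects WHERE budget <= (SELECT AVG(budget) FROM projects)

Execution result:
name | budget
Project Kappa | 28111
Project Delta | 57436
Project Iota | 19681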